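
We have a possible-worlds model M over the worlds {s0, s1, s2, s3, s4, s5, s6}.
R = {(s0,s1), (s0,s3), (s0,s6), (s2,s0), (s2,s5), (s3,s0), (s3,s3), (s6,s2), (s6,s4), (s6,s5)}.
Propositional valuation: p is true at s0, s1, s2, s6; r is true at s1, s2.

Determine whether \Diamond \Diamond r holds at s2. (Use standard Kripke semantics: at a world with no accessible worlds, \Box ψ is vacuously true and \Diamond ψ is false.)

Recall that \Diamond ψ holds at a world iff ψ holds at some accessible world.
At s2: \Diamond \Diamond r requires \Diamond r at some successor in {s0, s5}.
  \Diamond r holds at s0, so \Diamond \Diamond r is true at s2.
    At s0: \Diamond r requires r at some successor in {s1, s3, s6}.
      r holds at s1, so \Diamond r is true at s0.

Yes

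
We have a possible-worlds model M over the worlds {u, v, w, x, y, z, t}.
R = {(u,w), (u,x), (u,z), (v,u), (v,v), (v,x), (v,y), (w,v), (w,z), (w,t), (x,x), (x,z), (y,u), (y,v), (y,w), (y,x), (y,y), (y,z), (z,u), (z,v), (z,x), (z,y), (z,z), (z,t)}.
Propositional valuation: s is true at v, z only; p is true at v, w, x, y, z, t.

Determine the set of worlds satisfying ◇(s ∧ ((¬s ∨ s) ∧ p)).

Let φ = ◇(s ∧ ((¬s ∨ s) ∧ p)). Evaluate φ at each world:
  u (successors {w, x, z}): φ is true.
  v (successors {u, v, x, y}): φ is true.
  w (successors {v, z, t}): φ is true.
  x (successors {x, z}): φ is true.
  y (successors {u, v, w, x, y, z}): φ is true.
  z (successors {u, v, x, y, z, t}): φ is true.
  t (successors ∅): φ is false.
For instance, at w:
  At w: ◇(s ∧ ((¬s ∨ s) ∧ p)) requires s ∧ ((¬s ∨ s) ∧ p) at some successor in {v, z, t}.
    s ∧ ((¬s ∨ s) ∧ p) holds at v, so ◇(s ∧ ((¬s ∨ s) ∧ p)) is true at w.
Satisfying worlds: {u, v, w, x, y, z}

u, v, w, x, y, z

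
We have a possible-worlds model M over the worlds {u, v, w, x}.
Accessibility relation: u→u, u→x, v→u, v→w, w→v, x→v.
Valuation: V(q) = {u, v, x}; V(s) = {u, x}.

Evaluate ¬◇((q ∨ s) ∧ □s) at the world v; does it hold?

No

At v: ◇((q ∨ s) ∧ □s) is true, so ¬◇((q ∨ s) ∧ □s) is false.
  At v: ◇((q ∨ s) ∧ □s) requires (q ∨ s) ∧ □s at some successor in {u, w}.
    (q ∨ s) ∧ □s holds at u, so ◇((q ∨ s) ∧ □s) is true at v.
      At u: q ∨ s is true, □s is true, so (q ∨ s) ∧ □s is true.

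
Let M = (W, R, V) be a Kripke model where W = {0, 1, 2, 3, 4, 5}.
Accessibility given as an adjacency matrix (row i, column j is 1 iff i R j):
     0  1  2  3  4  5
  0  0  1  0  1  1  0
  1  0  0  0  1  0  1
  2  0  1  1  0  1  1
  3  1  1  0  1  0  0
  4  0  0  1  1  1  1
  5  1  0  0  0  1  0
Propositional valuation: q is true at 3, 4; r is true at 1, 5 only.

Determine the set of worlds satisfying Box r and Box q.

Let φ = Box r and Box q. Evaluate φ at each world:
  0 (successors {1, 3, 4}): φ is false.
  1 (successors {3, 5}): φ is false.
  2 (successors {1, 2, 4, 5}): φ is false.
  3 (successors {0, 1, 3}): φ is false.
  4 (successors {2, 3, 4, 5}): φ is false.
  5 (successors {0, 4}): φ is false.
For instance, at 4:
  At 4: Box r is false, Box q is false, so Box r and Box q is false.
    At 4: Box r requires r at every successor {2, 3, 4, 5}.
      r fails at 2, so Box r is false at 4.
    At 4: Box q requires q at every successor {2, 3, 4, 5}.
      q fails at 2, so Box q is false at 4.
Satisfying worlds: none.

none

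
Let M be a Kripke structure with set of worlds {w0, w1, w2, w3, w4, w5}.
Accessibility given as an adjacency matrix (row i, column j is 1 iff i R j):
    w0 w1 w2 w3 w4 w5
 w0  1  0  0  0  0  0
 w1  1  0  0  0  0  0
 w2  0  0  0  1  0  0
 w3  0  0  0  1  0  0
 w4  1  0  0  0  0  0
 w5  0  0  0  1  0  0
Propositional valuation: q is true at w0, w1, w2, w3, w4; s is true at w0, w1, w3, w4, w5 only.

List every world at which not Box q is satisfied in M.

Let φ = not Box q. Evaluate φ at each world:
  w0 (successors {w0}): φ is false.
  w1 (successors {w0}): φ is false.
  w2 (successors {w3}): φ is false.
  w3 (successors {w3}): φ is false.
  w4 (successors {w0}): φ is false.
  w5 (successors {w3}): φ is false.
For instance, at w0:
  At w0: Box q is true, so not Box q is false.
    At w0: Box q requires q at every successor {w0}.
      At w0: q is true.
    So Box q is true at w0.
Satisfying worlds: none.

none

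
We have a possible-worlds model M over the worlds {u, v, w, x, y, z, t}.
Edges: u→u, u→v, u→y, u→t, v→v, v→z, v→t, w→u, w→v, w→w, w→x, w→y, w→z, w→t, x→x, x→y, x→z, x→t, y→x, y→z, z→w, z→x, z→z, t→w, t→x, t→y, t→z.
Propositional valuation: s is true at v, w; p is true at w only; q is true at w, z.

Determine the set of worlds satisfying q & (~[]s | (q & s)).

Let φ = q & (~[]s | (q & s)). Evaluate φ at each world:
  u (successors {u, v, y, t}): φ is false.
  v (successors {v, z, t}): φ is false.
  w (successors {u, v, w, x, y, z, t}): φ is true.
  x (successors {x, y, z, t}): φ is false.
  y (successors {x, z}): φ is false.
  z (successors {w, x, z}): φ is true.
  t (successors {w, x, y, z}): φ is false.
For instance, at v:
  At v: q is false, ~[]s | (q & s) is true, so q & (~[]s | (q & s)) is false.
    At v: ~[]s is true, q & s is false, so ~[]s | (q & s) is true.
      At v: []s is false, so ~[]s is true.
Satisfying worlds: {w, z}

w, z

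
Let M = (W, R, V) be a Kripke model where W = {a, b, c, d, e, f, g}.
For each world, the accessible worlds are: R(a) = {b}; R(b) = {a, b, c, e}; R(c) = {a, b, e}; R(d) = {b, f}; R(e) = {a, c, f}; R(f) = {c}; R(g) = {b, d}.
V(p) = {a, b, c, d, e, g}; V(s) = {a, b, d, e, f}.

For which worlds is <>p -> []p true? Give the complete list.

a, b, c, f, g

Recall that []ψ holds at a world iff ψ holds at every accessible world, and <>ψ holds iff ψ holds at some accessible world.
Let φ = <>p -> []p. Evaluate φ at each world:
  a (successors {b}): φ is true.
  b (successors {a, b, c, e}): φ is true.
  c (successors {a, b, e}): φ is true.
  d (successors {b, f}): φ is false.
  e (successors {a, c, f}): φ is false.
  f (successors {c}): φ is true.
  g (successors {b, d}): φ is true.
For instance, at f:
  At f: <>p is true, []p is true, so <>p -> []p is true.
    At f: <>p requires p at some successor in {c}.
      p holds at c, so <>p is true at f.
    At f: []p requires p at every successor {c}.
      At c: p is true.
    So []p is true at f.
Satisfying worlds: {a, b, c, f, g}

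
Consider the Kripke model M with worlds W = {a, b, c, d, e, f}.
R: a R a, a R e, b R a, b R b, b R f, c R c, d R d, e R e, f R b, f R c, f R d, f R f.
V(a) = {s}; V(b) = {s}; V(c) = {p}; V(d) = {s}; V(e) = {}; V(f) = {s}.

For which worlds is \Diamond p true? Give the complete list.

Let φ = \Diamond p. Evaluate φ at each world:
  a (successors {a, e}): φ is false.
  b (successors {a, b, f}): φ is false.
  c (successors {c}): φ is true.
  d (successors {d}): φ is false.
  e (successors {e}): φ is false.
  f (successors {b, c, d, f}): φ is true.
For instance, at d:
  At d: \Diamond p requires p at some successor in {d}.
    At d: p is false.
  So \Diamond p is false at d.
Satisfying worlds: {c, f}

c, f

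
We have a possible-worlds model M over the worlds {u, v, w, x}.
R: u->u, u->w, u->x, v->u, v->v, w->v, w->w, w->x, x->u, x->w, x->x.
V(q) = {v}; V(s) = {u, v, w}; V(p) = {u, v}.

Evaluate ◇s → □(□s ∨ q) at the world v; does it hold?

No

At v: ◇s is true, □(□s ∨ q) is false, so ◇s → □(□s ∨ q) is false.
  At v: ◇s requires s at some successor in {u, v}.
    s holds at u, so ◇s is true at v.
  At v: □(□s ∨ q) requires □s ∨ q at every successor {u, v}.
    □s ∨ q fails at u, so □(□s ∨ q) is false at v.
      At u: □s is false, q is false, so □s ∨ q is false.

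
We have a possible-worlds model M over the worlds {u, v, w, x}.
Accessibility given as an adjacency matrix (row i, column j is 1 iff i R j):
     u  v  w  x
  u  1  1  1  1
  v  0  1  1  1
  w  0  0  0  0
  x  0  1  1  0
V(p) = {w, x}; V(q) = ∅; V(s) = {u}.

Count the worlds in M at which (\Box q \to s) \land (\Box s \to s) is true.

3

Recall that \Box ψ holds at a world iff ψ holds at every accessible world, and \Diamond ψ holds iff ψ holds at some accessible world.
Let φ = (\Box q \to s) \land (\Box s \to s). Evaluate φ at each world:
  u (successors {u, v, w, x}): φ is true.
  v (successors {v, w, x}): φ is true.
  w (successors ∅): φ is false.
  x (successors {v, w}): φ is true.
For instance, at x:
  At x: \Box q \to s is true, \Box s \to s is true, so (\Box q \to s) \land (\Box s \to s) is true.
    At x: \Box q is false, s is false, so \Box q \to s is true.
      At x: \Box q requires q at every successor {v, w}.
        q fails at v, so \Box q is false at x.
    At x: \Box s is false, s is false, so \Box s \to s is true.
      At x: \Box s requires s at every successor {v, w}.
        s fails at v, so \Box s is false at x.
Satisfying worlds: {u, v, x}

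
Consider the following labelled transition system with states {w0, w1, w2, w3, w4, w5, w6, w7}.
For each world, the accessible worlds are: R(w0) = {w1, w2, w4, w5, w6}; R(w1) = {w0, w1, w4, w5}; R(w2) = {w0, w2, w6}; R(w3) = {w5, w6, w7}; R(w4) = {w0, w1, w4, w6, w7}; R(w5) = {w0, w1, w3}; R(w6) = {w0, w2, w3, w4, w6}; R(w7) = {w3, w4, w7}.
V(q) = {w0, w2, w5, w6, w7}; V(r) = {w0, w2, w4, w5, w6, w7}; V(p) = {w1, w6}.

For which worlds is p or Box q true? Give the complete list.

Recall that Box ψ holds at a world iff ψ holds at every accessible world, and Dia ψ holds iff ψ holds at some accessible world.
Let φ = p or Box q. Evaluate φ at each world:
  w0 (successors {w1, w2, w4, w5, w6}): φ is false.
  w1 (successors {w0, w1, w4, w5}): φ is true.
  w2 (successors {w0, w2, w6}): φ is true.
  w3 (successors {w5, w6, w7}): φ is true.
  w4 (successors {w0, w1, w4, w6, w7}): φ is false.
  w5 (successors {w0, w1, w3}): φ is false.
  w6 (successors {w0, w2, w3, w4, w6}): φ is true.
  w7 (successors {w3, w4, w7}): φ is false.
For instance, at w1:
  At w1: p is true, Box q is false, so p or Box q is true.
    At w1: Box q requires q at every successor {w0, w1, w4, w5}.
      q fails at w1, so Box q is false at w1.
Satisfying worlds: {w1, w2, w3, w6}

w1, w2, w3, w6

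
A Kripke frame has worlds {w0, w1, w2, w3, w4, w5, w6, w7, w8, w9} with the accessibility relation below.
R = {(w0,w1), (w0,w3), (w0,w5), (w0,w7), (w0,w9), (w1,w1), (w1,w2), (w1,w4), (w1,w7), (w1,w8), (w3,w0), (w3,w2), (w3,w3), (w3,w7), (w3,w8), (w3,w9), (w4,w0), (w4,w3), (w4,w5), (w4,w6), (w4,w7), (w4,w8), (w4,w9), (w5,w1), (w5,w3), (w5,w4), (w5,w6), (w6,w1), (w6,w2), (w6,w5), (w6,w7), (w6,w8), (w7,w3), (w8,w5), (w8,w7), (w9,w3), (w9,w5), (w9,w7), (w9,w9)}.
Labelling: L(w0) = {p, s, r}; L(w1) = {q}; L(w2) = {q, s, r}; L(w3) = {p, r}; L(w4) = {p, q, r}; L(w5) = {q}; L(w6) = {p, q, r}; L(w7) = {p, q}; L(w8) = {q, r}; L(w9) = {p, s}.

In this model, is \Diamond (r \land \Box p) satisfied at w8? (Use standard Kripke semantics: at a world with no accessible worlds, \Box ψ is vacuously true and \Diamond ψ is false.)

At w8: \Diamond (r \land \Box p) requires r \land \Box p at some successor in {w5, w7}.
  At w5: r \land \Box p is false.
  At w7: r \land \Box p is false.
So \Diamond (r \land \Box p) is false at w8.

No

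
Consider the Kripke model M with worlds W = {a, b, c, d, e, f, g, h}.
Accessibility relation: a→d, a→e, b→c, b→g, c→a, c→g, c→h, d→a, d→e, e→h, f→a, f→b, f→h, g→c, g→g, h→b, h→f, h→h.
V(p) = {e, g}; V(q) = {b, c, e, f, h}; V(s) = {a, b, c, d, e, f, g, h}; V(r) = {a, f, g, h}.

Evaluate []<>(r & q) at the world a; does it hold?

No

At a: []<>(r & q) requires <>(r & q) at every successor {d, e}.
  <>(r & q) fails at d, so []<>(r & q) is false at a.
    At d: <>(r & q) requires r & q at some successor in {a, e}.
      At a: r & q is false.
      At e: r & q is false.
    So <>(r & q) is false at d.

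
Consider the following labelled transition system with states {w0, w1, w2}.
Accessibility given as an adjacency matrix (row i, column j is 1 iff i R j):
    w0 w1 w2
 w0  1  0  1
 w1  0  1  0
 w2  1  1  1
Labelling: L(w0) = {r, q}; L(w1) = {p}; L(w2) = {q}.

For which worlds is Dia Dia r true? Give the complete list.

w0, w2

Let φ = Dia Dia r. Evaluate φ at each world:
  w0 (successors {w0, w2}): φ is true.
  w1 (successors {w1}): φ is false.
  w2 (successors {w0, w1, w2}): φ is true.
For instance, at w2:
  At w2: Dia Dia r requires Dia r at some successor in {w0, w1, w2}.
    Dia r holds at w0, so Dia Dia r is true at w2.
      At w0: Dia r requires r at some successor in {w0, w2}.
        r holds at w0, so Dia r is true at w0.
Satisfying worlds: {w0, w2}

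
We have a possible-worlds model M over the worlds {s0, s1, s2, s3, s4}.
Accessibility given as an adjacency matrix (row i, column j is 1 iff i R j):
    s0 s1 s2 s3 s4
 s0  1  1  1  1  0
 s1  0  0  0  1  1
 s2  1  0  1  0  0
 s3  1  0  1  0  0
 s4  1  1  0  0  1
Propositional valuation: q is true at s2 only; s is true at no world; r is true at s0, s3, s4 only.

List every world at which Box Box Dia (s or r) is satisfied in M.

Let φ = Box Box Dia (s or r). Evaluate φ at each world:
  s0 (successors {s0, s1, s2, s3}): φ is true.
  s1 (successors {s3, s4}): φ is true.
  s2 (successors {s0, s2}): φ is true.
  s3 (successors {s0, s2}): φ is true.
  s4 (successors {s0, s1, s4}): φ is true.
For instance, at s4:
  At s4: Box Box Dia (s or r) requires Box Dia (s or r) at every successor {s0, s1, s4}.
      At s0: Box Dia (s or r) requires Dia (s or r) at every successor {s0, s1, s2, s3}.
        At s0: Dia (s or r) is true.
        At s1: Dia (s or r) is true.
        At s2: Dia (s or r) is true.
        At s3: Dia (s or r) is true.
      So Box Dia (s or r) is true at s0.
      At s1: Box Dia (s or r) requires Dia (s or r) at every successor {s3, s4}.
        At s3: Dia (s or r) is true.
        At s4: Dia (s or r) is true.
      So Box Dia (s or r) is true at s1.
      At s4: Box Dia (s or r) requires Dia (s or r) at every successor {s0, s1, s4}.
        At s0: Dia (s or r) is true.
        At s1: Dia (s or r) is true.
        At s4: Dia (s or r) is true.
      So Box Dia (s or r) is true at s4.
  So Box Box Dia (s or r) is true at s4.
Satisfying worlds: {s0, s1, s2, s3, s4}

s0, s1, s2, s3, s4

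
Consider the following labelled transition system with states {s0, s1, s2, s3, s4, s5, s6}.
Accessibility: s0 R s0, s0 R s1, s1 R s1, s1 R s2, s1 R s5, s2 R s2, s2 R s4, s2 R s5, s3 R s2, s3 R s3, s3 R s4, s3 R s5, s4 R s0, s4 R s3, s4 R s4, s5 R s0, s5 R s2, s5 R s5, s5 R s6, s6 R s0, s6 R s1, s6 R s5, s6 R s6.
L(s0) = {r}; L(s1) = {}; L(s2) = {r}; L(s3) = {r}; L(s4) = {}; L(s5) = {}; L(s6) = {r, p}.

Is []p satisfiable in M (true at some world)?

No

Let φ = []p. Evaluate φ at each world:
  s0 (successors {s0, s1}): φ is false.
  s1 (successors {s1, s2, s5}): φ is false.
  s2 (successors {s2, s4, s5}): φ is false.
  s3 (successors {s2, s3, s4, s5}): φ is false.
  s4 (successors {s0, s3, s4}): φ is false.
  s5 (successors {s0, s2, s5, s6}): φ is false.
  s6 (successors {s0, s1, s5, s6}): φ is false.
For instance, at s5:
  At s5: []p requires p at every successor {s0, s2, s5, s6}.
    p fails at s0, so []p is false at s5.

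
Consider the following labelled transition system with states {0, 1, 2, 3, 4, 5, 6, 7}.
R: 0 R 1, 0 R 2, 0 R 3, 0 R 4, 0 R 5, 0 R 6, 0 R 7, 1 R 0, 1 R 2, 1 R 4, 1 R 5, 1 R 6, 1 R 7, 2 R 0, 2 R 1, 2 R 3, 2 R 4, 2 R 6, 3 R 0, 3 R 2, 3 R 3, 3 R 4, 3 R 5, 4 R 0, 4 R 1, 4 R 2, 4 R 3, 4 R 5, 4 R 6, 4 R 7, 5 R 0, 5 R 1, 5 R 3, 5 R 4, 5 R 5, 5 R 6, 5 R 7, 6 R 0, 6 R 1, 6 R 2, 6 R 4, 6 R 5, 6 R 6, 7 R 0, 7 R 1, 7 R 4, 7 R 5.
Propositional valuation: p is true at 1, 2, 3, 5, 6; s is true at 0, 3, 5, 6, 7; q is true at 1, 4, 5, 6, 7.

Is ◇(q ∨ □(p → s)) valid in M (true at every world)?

Let φ = ◇(q ∨ □(p → s)). Evaluate φ at each world:
  0 (successors {1, 2, 3, 4, 5, 6, 7}): φ is true.
  1 (successors {0, 2, 4, 5, 6, 7}): φ is true.
  2 (successors {0, 1, 3, 4, 6}): φ is true.
  3 (successors {0, 2, 3, 4, 5}): φ is true.
  4 (successors {0, 1, 2, 3, 5, 6, 7}): φ is true.
  5 (successors {0, 1, 3, 4, 5, 6, 7}): φ is true.
  6 (successors {0, 1, 2, 4, 5, 6}): φ is true.
  7 (successors {0, 1, 4, 5}): φ is true.
For instance, at 3:
  At 3: ◇(q ∨ □(p → s)) requires q ∨ □(p → s) at some successor in {0, 2, 3, 4, 5}.
    q ∨ □(p → s) holds at 4, so ◇(q ∨ □(p → s)) is true at 3.
      At 4: q is true, □(p → s) is false, so q ∨ □(p → s) is true.

Yes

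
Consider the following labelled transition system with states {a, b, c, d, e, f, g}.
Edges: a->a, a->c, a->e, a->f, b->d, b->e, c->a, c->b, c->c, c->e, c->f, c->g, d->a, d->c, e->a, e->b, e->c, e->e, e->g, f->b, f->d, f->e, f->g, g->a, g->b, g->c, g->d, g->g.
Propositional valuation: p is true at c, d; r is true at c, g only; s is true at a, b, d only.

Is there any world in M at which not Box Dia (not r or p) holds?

No

Let φ = not Box Dia (not r or p). Evaluate φ at each world:
  a (successors {a, c, e, f}): φ is false.
  b (successors {d, e}): φ is false.
  c (successors {a, b, c, e, f, g}): φ is false.
  d (successors {a, c}): φ is false.
  e (successors {a, b, c, e, g}): φ is false.
  f (successors {b, d, e, g}): φ is false.
  g (successors {a, b, c, d, g}): φ is false.
For instance, at e:
  At e: Box Dia (not r or p) is true, so not Box Dia (not r or p) is false.
    At e: Box Dia (not r or p) requires Dia (not r or p) at every successor {a, b, c, e, g}.
      At a: Dia (not r or p) is true.
      At b: Dia (not r or p) is true.
      At c: Dia (not r or p) is true.
      At e: Dia (not r or p) is true.
      At g: Dia (not r or p) is true.
    So Box Dia (not r or p) is true at e.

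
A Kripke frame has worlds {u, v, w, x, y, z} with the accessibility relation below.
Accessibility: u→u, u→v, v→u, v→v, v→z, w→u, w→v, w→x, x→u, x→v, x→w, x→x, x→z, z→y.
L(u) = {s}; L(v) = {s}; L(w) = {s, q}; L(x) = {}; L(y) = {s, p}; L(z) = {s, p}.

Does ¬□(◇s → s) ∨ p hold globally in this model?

Let φ = ¬□(◇s → s) ∨ p. Evaluate φ at each world:
  u (successors {u, v}): φ is false.
  v (successors {u, v, z}): φ is false.
  w (successors {u, v, x}): φ is true.
  x (successors {u, v, w, x, z}): φ is true.
  y (successors ∅): φ is true.
  z (successors {y}): φ is true.
Detail at u (counterexample):
  At u: ¬□(◇s → s) is false, p is false, so ¬□(◇s → s) ∨ p is false.
    At u: □(◇s → s) is true, so ¬□(◇s → s) is false.
      At u: □(◇s → s) requires ◇s → s at every successor {u, v}.
        At u: ◇s → s is true.
        At v: ◇s → s is true.
      So □(◇s → s) is true at u.

No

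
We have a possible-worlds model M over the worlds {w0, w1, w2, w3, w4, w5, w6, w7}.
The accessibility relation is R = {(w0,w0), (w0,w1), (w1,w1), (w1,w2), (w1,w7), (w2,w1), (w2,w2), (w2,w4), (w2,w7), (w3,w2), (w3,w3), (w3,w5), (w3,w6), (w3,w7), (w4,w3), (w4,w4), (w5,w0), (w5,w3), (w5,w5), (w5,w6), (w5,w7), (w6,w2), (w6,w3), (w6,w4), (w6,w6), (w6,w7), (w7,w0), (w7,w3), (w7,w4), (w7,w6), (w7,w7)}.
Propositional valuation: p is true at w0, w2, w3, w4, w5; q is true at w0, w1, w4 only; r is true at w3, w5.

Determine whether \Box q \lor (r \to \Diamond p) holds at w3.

At w3: \Box q is false, r \to \Diamond p is true, so \Box q \lor (r \to \Diamond p) is true.
  At w3: \Box q requires q at every successor {w2, w3, w5, w6, w7}.
    q fails at w2, so \Box q is false at w3.
  At w3: r is true, \Diamond p is true, so r \to \Diamond p is true.
    At w3: \Diamond p requires p at some successor in {w2, w3, w5, w6, w7}.
      p holds at w2, so \Diamond p is true at w3.

Yes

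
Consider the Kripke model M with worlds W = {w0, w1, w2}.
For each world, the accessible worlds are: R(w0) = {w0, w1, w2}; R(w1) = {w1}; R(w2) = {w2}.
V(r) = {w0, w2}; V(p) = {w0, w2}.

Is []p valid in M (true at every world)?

Recall that []ψ holds at a world iff ψ holds at every accessible world, and <>ψ holds iff ψ holds at some accessible world.
Let φ = []p. Evaluate φ at each world:
  w0 (successors {w0, w1, w2}): φ is false.
  w1 (successors {w1}): φ is false.
  w2 (successors {w2}): φ is true.
Detail at w0 (counterexample):
  At w0: []p requires p at every successor {w0, w1, w2}.
    p fails at w1, so []p is false at w0.

No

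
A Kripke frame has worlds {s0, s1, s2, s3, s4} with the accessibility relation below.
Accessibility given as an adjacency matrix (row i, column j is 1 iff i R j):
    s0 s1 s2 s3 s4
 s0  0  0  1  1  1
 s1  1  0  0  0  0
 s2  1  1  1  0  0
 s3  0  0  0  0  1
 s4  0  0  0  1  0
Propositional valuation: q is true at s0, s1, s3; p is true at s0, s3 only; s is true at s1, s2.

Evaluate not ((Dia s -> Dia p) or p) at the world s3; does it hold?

At s3: (Dia s -> Dia p) or p is true, so not ((Dia s -> Dia p) or p) is false.
  At s3: Dia s -> Dia p is true, p is true, so (Dia s -> Dia p) or p is true.
    At s3: Dia s is false, Dia p is false, so Dia s -> Dia p is true.
      At s3: Dia s requires s at some successor in {s4}.
        At s4: s is false.
      So Dia s is false at s3.
      At s3: Dia p requires p at some successor in {s4}.
        At s4: p is false.
      So Dia p is false at s3.

No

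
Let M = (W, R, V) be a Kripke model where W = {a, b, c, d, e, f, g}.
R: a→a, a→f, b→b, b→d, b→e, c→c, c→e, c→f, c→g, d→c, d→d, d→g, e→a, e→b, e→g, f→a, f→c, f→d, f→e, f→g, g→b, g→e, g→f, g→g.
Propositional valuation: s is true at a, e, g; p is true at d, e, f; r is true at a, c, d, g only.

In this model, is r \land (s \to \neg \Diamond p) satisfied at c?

At c: r is true, s \to \neg \Diamond p is true, so r \land (s \to \neg \Diamond p) is true.
  At c: s is false, \neg \Diamond p is false, so s \to \neg \Diamond p is true.
    At c: \Diamond p is true, so \neg \Diamond p is false.
      At c: \Diamond p requires p at some successor in {c, e, f, g}.
        p holds at e, so \Diamond p is true at c.

Yes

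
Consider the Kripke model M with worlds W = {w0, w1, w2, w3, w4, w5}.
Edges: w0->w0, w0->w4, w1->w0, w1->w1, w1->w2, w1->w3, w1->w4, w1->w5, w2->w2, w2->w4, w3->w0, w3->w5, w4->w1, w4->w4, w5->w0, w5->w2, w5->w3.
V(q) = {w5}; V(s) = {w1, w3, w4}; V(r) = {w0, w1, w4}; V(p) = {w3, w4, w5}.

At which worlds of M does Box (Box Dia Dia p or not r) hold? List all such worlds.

w0, w1, w2, w3, w4, w5

Let φ = Box (Box Dia Dia p or not r). Evaluate φ at each world:
  w0 (successors {w0, w4}): φ is true.
  w1 (successors {w0, w1, w2, w3, w4, w5}): φ is true.
  w2 (successors {w2, w4}): φ is true.
  w3 (successors {w0, w5}): φ is true.
  w4 (successors {w1, w4}): φ is true.
  w5 (successors {w0, w2, w3}): φ is true.
For instance, at w3:
  At w3: Box (Box Dia Dia p or not r) requires Box Dia Dia p or not r at every successor {w0, w5}.
      At w0: Box Dia Dia p is true, not r is false, so Box Dia Dia p or not r is true.
      At w5: Box Dia Dia p is true, not r is true, so Box Dia Dia p or not r is true.
  So Box (Box Dia Dia p or not r) is true at w3.
Satisfying worlds: {w0, w1, w2, w3, w4, w5}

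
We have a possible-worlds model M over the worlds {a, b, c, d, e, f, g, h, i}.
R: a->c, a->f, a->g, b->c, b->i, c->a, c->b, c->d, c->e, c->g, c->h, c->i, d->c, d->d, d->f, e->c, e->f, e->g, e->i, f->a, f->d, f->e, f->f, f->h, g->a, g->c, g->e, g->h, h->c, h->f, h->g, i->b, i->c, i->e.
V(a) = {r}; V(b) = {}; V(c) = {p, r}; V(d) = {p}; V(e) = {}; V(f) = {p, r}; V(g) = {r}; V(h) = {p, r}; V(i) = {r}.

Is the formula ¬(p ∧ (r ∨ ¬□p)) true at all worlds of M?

No

Let φ = ¬(p ∧ (r ∨ ¬□p)). Evaluate φ at each world:
  a (successors {c, f, g}): φ is true.
  b (successors {c, i}): φ is true.
  c (successors {a, b, d, e, g, h, i}): φ is false.
  d (successors {c, d, f}): φ is true.
  e (successors {c, f, g, i}): φ is true.
  f (successors {a, d, e, f, h}): φ is false.
  g (successors {a, c, e, h}): φ is true.
  h (successors {c, f, g}): φ is false.
  i (successors {b, c, e}): φ is true.
Detail at c (counterexample):
  At c: p ∧ (r ∨ ¬□p) is true, so ¬(p ∧ (r ∨ ¬□p)) is false.
    At c: p is true, r ∨ ¬□p is true, so p ∧ (r ∨ ¬□p) is true.
      At c: r is true, ¬□p is true, so r ∨ ¬□p is true.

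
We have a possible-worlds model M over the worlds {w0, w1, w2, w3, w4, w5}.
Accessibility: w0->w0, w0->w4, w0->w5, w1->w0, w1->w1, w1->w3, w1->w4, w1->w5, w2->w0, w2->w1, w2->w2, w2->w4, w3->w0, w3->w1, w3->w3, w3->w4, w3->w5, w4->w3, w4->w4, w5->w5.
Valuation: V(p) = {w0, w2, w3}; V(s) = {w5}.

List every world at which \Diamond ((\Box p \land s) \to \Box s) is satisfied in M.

Let φ = \Diamond ((\Box p \land s) \to \Box s). Evaluate φ at each world:
  w0 (successors {w0, w4, w5}): φ is true.
  w1 (successors {w0, w1, w3, w4, w5}): φ is true.
  w2 (successors {w0, w1, w2, w4}): φ is true.
  w3 (successors {w0, w1, w3, w4, w5}): φ is true.
  w4 (successors {w3, w4}): φ is true.
  w5 (successors {w5}): φ is true.
For instance, at w2:
  At w2: \Diamond ((\Box p \land s) \to \Box s) requires (\Box p \land s) \to \Box s at some successor in {w0, w1, w2, w4}.
    (\Box p \land s) \to \Box s holds at w0, so \Diamond ((\Box p \land s) \to \Box s) is true at w2.
      At w0: \Box p \land s is false, \Box s is false, so (\Box p \land s) \to \Box s is true.
Satisfying worlds: {w0, w1, w2, w3, w4, w5}

w0, w1, w2, w3, w4, w5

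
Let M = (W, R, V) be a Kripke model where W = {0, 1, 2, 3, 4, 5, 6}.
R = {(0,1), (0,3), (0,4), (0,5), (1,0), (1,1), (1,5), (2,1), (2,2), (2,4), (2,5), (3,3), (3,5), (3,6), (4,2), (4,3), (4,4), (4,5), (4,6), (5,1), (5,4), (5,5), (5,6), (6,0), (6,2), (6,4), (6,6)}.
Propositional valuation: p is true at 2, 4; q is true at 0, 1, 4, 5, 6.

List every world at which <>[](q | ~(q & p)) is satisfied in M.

Recall that []ψ holds at a world iff ψ holds at every accessible world, and <>ψ holds iff ψ holds at some accessible world.
Let φ = <>[](q | ~(q & p)). Evaluate φ at each world:
  0 (successors {1, 3, 4, 5}): φ is true.
  1 (successors {0, 1, 5}): φ is true.
  2 (successors {1, 2, 4, 5}): φ is true.
  3 (successors {3, 5, 6}): φ is true.
  4 (successors {2, 3, 4, 5, 6}): φ is true.
  5 (successors {1, 4, 5, 6}): φ is true.
  6 (successors {0, 2, 4, 6}): φ is true.
For instance, at 2:
  At 2: <>[](q | ~(q & p)) requires [](q | ~(q & p)) at some successor in {1, 2, 4, 5}.
    [](q | ~(q & p)) holds at 1, so <>[](q | ~(q & p)) is true at 2.
      At 1: [](q | ~(q & p)) requires q | ~(q & p) at every successor {0, 1, 5}.
        At 0: q | ~(q & p) is true.
        At 1: q | ~(q & p) is true.
        At 5: q | ~(q & p) is true.
      So [](q | ~(q & p)) is true at 1.
Satisfying worlds: {0, 1, 2, 3, 4, 5, 6}

0, 1, 2, 3, 4, 5, 6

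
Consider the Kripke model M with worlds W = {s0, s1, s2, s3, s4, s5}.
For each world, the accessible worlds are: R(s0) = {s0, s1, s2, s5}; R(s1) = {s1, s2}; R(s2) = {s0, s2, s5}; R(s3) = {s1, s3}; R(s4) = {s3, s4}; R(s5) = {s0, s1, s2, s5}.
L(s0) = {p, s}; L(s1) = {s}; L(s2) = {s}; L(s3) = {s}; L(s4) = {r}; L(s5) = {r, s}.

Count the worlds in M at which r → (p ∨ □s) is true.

Let φ = r → (p ∨ □s). Evaluate φ at each world:
  s0 (successors {s0, s1, s2, s5}): φ is true.
  s1 (successors {s1, s2}): φ is true.
  s2 (successors {s0, s2, s5}): φ is true.
  s3 (successors {s1, s3}): φ is true.
  s4 (successors {s3, s4}): φ is false.
  s5 (successors {s0, s1, s2, s5}): φ is true.
For instance, at s2:
  At s2: r is false, p ∨ □s is true, so r → (p ∨ □s) is true.
    At s2: p is false, □s is true, so p ∨ □s is true.
      At s2: □s requires s at every successor {s0, s2, s5}.
        At s0: s is true.
        At s2: s is true.
        At s5: s is true.
      So □s is true at s2.
Satisfying worlds: {s0, s1, s2, s3, s5}

5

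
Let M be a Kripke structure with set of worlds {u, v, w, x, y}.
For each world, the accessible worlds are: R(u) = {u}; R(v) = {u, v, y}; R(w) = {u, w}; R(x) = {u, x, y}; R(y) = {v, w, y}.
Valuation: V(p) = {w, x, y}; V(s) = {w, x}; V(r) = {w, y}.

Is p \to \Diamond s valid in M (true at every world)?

Let φ = p \to \Diamond s. Evaluate φ at each world:
  u (successors {u}): φ is true.
  v (successors {u, v, y}): φ is true.
  w (successors {u, w}): φ is true.
  x (successors {u, x, y}): φ is true.
  y (successors {v, w, y}): φ is true.
For instance, at u:
  At u: p is false, \Diamond s is false, so p \to \Diamond s is true.
    At u: \Diamond s requires s at some successor in {u}.
      At u: s is false.
    So \Diamond s is false at u.

Yes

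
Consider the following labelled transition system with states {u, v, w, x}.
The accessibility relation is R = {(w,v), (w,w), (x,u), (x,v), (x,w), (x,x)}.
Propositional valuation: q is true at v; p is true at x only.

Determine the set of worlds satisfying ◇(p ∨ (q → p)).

w, x

Let φ = ◇(p ∨ (q → p)). Evaluate φ at each world:
  u (successors ∅): φ is false.
  v (successors ∅): φ is false.
  w (successors {v, w}): φ is true.
  x (successors {u, v, w, x}): φ is true.
For instance, at w:
  At w: ◇(p ∨ (q → p)) requires p ∨ (q → p) at some successor in {v, w}.
    p ∨ (q → p) holds at w, so ◇(p ∨ (q → p)) is true at w.
Satisfying worlds: {w, x}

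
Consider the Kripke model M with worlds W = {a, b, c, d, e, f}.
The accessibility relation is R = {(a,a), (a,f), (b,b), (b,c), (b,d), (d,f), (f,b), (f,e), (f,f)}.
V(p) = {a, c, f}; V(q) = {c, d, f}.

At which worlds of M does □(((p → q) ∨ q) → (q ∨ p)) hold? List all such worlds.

Let φ = □(((p → q) ∨ q) → (q ∨ p)). Evaluate φ at each world:
  a (successors {a, f}): φ is true.
  b (successors {b, c, d}): φ is false.
  c (successors ∅): φ is true.
  d (successors {f}): φ is true.
  e (successors ∅): φ is true.
  f (successors {b, e, f}): φ is false.
For instance, at f:
  At f: □(((p → q) ∨ q) → (q ∨ p)) requires ((p → q) ∨ q) → (q ∨ p) at every successor {b, e, f}.
    ((p → q) ∨ q) → (q ∨ p) fails at b, so □(((p → q) ∨ q) → (q ∨ p)) is false at f.
Satisfying worlds: {a, c, d, e}

a, c, d, e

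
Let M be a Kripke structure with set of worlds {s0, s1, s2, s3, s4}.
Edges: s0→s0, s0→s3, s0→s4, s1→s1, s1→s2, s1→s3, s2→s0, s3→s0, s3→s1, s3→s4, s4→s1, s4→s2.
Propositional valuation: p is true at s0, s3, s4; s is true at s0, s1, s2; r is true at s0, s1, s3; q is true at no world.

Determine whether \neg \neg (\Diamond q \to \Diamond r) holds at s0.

Yes

At s0: \neg (\Diamond q \to \Diamond r) is false, so \neg \neg (\Diamond q \to \Diamond r) is true.
  At s0: \Diamond q \to \Diamond r is true, so \neg (\Diamond q \to \Diamond r) is false.
    At s0: \Diamond q is false, \Diamond r is true, so \Diamond q \to \Diamond r is true.
      At s0: \Diamond q requires q at some successor in {s0, s3, s4}.
        At s0: q is false.
        At s3: q is false.
        At s4: q is false.
      So \Diamond q is false at s0.
      At s0: \Diamond r requires r at some successor in {s0, s3, s4}.
        r holds at s0, so \Diamond r is true at s0.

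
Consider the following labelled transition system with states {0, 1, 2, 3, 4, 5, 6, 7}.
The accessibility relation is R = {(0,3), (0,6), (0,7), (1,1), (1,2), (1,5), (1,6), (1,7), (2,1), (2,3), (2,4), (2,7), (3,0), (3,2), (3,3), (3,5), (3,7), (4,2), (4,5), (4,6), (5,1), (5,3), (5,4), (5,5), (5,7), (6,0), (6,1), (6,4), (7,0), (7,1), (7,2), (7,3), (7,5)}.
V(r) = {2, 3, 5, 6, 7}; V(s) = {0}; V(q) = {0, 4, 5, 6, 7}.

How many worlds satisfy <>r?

Let φ = <>r. Evaluate φ at each world:
  0 (successors {3, 6, 7}): φ is true.
  1 (successors {1, 2, 5, 6, 7}): φ is true.
  2 (successors {1, 3, 4, 7}): φ is true.
  3 (successors {0, 2, 3, 5, 7}): φ is true.
  4 (successors {2, 5, 6}): φ is true.
  5 (successors {1, 3, 4, 5, 7}): φ is true.
  6 (successors {0, 1, 4}): φ is false.
  7 (successors {0, 1, 2, 3, 5}): φ is true.
For instance, at 5:
  At 5: <>r requires r at some successor in {1, 3, 4, 5, 7}.
    r holds at 3, so <>r is true at 5.
Satisfying worlds: {0, 1, 2, 3, 4, 5, 7}

7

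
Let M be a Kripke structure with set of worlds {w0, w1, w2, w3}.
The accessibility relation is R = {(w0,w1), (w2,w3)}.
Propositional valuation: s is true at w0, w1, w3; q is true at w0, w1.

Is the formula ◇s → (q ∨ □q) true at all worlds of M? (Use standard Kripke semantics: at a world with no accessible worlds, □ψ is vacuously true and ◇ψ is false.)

No

Let φ = ◇s → (q ∨ □q). Evaluate φ at each world:
  w0 (successors {w1}): φ is true.
  w1 (successors ∅): φ is true.
  w2 (successors {w3}): φ is false.
  w3 (successors ∅): φ is true.
Detail at w2 (counterexample):
  At w2: ◇s is true, q ∨ □q is false, so ◇s → (q ∨ □q) is false.
    At w2: ◇s requires s at some successor in {w3}.
      s holds at w3, so ◇s is true at w2.
    At w2: q is false, □q is false, so q ∨ □q is false.
      At w2: □q requires q at every successor {w3}.
        q fails at w3, so □q is false at w2.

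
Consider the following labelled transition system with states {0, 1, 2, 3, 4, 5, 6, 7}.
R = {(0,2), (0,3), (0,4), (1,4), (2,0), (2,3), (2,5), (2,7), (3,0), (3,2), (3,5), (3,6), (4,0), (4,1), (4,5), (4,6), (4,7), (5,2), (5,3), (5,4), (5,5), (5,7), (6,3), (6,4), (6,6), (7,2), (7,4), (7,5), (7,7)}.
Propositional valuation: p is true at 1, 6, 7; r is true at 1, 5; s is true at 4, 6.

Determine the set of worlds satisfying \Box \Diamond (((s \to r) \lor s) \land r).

Recall that \Box ψ holds at a world iff ψ holds at every accessible world, and \Diamond ψ holds iff ψ holds at some accessible world.
Let φ = \Box \Diamond (((s \to r) \lor s) \land r). Evaluate φ at each world:
  0 (successors {2, 3, 4}): φ is true.
  1 (successors {4}): φ is true.
  2 (successors {0, 3, 5, 7}): φ is false.
  3 (successors {0, 2, 5, 6}): φ is false.
  4 (successors {0, 1, 5, 6, 7}): φ is false.
  5 (successors {2, 3, 4, 5, 7}): φ is true.
  6 (successors {3, 4, 6}): φ is false.
  7 (successors {2, 4, 5, 7}): φ is true.
For instance, at 3:
  At 3: \Box \Diamond (((s \to r) \lor s) \land r) requires \Diamond (((s \to r) \lor s) \land r) at every successor {0, 2, 5, 6}.
    \Diamond (((s \to r) \lor s) \land r) fails at 0, so \Box \Diamond (((s \to r) \lor s) \land r) is false at 3.
      At 0: \Diamond (((s \to r) \lor s) \land r) requires ((s \to r) \lor s) \land r at some successor in {2, 3, 4}.
        At 2: ((s \to r) \lor s) \land r is false.
        At 3: ((s \to r) \lor s) \land r is false.
        At 4: ((s \to r) \lor s) \land r is false.
      So \Diamond (((s \to r) \lor s) \land r) is false at 0.
Satisfying worlds: {0, 1, 5, 7}

0, 1, 5, 7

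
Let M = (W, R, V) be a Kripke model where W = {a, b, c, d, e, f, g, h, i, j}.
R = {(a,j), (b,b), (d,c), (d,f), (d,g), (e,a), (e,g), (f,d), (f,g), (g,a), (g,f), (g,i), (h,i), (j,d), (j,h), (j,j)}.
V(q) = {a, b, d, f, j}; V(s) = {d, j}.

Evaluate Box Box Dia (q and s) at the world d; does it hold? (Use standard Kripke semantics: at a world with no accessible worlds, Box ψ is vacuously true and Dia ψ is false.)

No

At d: Box Box Dia (q and s) requires Box Dia (q and s) at every successor {c, f, g}.
  Box Dia (q and s) fails at f, so Box Box Dia (q and s) is false at d.
    At f: Box Dia (q and s) requires Dia (q and s) at every successor {d, g}.
      Dia (q and s) fails at d, so Box Dia (q and s) is false at f.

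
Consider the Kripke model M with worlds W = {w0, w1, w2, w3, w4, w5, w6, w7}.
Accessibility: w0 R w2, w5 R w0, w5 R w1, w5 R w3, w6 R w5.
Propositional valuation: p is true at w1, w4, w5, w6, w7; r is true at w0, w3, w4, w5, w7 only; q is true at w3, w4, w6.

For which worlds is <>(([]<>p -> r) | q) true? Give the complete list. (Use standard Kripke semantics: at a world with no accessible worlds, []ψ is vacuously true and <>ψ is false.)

w5, w6

Let φ = <>(([]<>p -> r) | q). Evaluate φ at each world:
  w0 (successors {w2}): φ is false.
  w1 (successors ∅): φ is false.
  w2 (successors ∅): φ is false.
  w3 (successors ∅): φ is false.
  w4 (successors ∅): φ is false.
  w5 (successors {w0, w1, w3}): φ is true.
  w6 (successors {w5}): φ is true.
  w7 (successors ∅): φ is false.
For instance, at w6:
  At w6: <>(([]<>p -> r) | q) requires ([]<>p -> r) | q at some successor in {w5}.
    ([]<>p -> r) | q holds at w5, so <>(([]<>p -> r) | q) is true at w6.
      At w5: []<>p -> r is true, q is false, so ([]<>p -> r) | q is true.
Satisfying worlds: {w5, w6}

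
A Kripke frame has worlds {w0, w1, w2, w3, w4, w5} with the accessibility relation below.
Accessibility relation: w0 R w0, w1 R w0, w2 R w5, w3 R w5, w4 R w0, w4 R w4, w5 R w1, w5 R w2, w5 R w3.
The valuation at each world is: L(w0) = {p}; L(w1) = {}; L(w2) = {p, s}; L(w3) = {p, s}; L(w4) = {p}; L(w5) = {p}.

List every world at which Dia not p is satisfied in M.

Recall that Dia ψ holds at a world iff ψ holds at some accessible world.
Let φ = Dia not p. Evaluate φ at each world:
  w0 (successors {w0}): φ is false.
  w1 (successors {w0}): φ is false.
  w2 (successors {w5}): φ is false.
  w3 (successors {w5}): φ is false.
  w4 (successors {w0, w4}): φ is false.
  w5 (successors {w1, w2, w3}): φ is true.
For instance, at w4:
  At w4: Dia not p requires not p at some successor in {w0, w4}.
    At w0: not p is false.
    At w4: not p is false.
  So Dia not p is false at w4.
Satisfying worlds: {w5}

w5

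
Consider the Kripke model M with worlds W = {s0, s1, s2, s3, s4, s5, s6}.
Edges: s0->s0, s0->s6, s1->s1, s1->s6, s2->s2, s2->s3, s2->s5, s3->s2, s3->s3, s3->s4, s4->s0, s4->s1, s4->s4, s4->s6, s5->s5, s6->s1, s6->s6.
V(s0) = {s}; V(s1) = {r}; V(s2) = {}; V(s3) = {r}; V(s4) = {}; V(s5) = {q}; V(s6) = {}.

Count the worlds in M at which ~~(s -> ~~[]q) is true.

Let φ = ~~(s -> ~~[]q). Evaluate φ at each world:
  s0 (successors {s0, s6}): φ is false.
  s1 (successors {s1, s6}): φ is true.
  s2 (successors {s2, s3, s5}): φ is true.
  s3 (successors {s2, s3, s4}): φ is true.
  s4 (successors {s0, s1, s4, s6}): φ is true.
  s5 (successors {s5}): φ is true.
  s6 (successors {s1, s6}): φ is true.
For instance, at s5:
  At s5: ~(s -> ~~[]q) is false, so ~~(s -> ~~[]q) is true.
    At s5: s -> ~~[]q is true, so ~(s -> ~~[]q) is false.
      At s5: s is false, ~~[]q is true, so s -> ~~[]q is true.
Satisfying worlds: {s1, s2, s3, s4, s5, s6}

6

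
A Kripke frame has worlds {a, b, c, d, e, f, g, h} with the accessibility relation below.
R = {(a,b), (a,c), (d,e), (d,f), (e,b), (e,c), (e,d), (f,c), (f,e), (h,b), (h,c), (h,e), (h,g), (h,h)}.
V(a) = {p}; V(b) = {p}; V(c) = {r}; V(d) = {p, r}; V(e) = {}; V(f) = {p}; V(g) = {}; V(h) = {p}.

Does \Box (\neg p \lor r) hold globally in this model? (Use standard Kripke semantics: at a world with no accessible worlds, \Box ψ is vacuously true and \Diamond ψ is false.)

Recall that \Box ψ holds at a world iff ψ holds at every accessible world, and \Diamond ψ holds iff ψ holds at some accessible world.
Let φ = \Box (\neg p \lor r). Evaluate φ at each world:
  a (successors {b, c}): φ is false.
  b (successors ∅): φ is true.
  c (successors ∅): φ is true.
  d (successors {e, f}): φ is false.
  e (successors {b, c, d}): φ is false.
  f (successors {c, e}): φ is true.
  g (successors ∅): φ is true.
  h (successors {b, c, e, g, h}): φ is false.
Detail at a (counterexample):
  At a: \Box (\neg p \lor r) requires \neg p \lor r at every successor {b, c}.
    \neg p \lor r fails at b, so \Box (\neg p \lor r) is false at a.

No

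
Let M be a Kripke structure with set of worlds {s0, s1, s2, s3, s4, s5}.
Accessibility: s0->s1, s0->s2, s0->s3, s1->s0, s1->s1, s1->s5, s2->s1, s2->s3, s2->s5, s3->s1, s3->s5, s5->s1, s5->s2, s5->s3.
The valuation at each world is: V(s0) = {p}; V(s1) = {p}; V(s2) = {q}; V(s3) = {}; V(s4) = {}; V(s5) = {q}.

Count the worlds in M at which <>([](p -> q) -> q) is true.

5

Recall that []ψ holds at a world iff ψ holds at every accessible world, and <>ψ holds iff ψ holds at some accessible world.
Let φ = <>([](p -> q) -> q). Evaluate φ at each world:
  s0 (successors {s1, s2, s3}): φ is true.
  s1 (successors {s0, s1, s5}): φ is true.
  s2 (successors {s1, s3, s5}): φ is true.
  s3 (successors {s1, s5}): φ is true.
  s4 (successors ∅): φ is false.
  s5 (successors {s1, s2, s3}): φ is true.
For instance, at s1:
  At s1: <>([](p -> q) -> q) requires [](p -> q) -> q at some successor in {s0, s1, s5}.
    [](p -> q) -> q holds at s0, so <>([](p -> q) -> q) is true at s1.
      At s0: [](p -> q) is false, q is false, so [](p -> q) -> q is true.
Satisfying worlds: {s0, s1, s2, s3, s5}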